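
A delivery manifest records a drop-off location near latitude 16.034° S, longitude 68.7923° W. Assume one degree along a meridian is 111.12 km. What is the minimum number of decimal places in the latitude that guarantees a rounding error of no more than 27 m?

One degree of latitude covers 111120 m.
With N decimal places the half-ulp bound is 0.5·10⁻ᴺ°, or 0.5·10⁻ᴺ × 111120 m on the ground.
Setting 55560 × 10⁻ᴺ ≤ 27 gives 10ᴺ ≥ 2058, i.e. N ≥ 3.31.
N = 3 would give 55.6 m (too coarse); N = 4 gives 5.56 m ≤ 27 m.

4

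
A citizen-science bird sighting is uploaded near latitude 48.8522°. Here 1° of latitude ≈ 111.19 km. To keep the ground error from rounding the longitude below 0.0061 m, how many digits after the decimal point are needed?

At 48.8522° one degree of longitude covers 111190 × cos 48.8522° ≈ 111190 × 0.6580 ≈ 73163.4 m.
N decimal places → at most half a unit in the last place, 0.5 × 10⁻ᴺ° = 73163.4/2 × 10⁻ᴺ m.
Setting 36581.7 × 10⁻ᴺ ≤ 0.0061 gives 10ᴺ ≥ 5.997e+06, i.e. N ≥ 6.78.
N = 6 would give 0.0366 m (too coarse); N = 7 gives 0.00366 m ≤ 0.0061 m.

7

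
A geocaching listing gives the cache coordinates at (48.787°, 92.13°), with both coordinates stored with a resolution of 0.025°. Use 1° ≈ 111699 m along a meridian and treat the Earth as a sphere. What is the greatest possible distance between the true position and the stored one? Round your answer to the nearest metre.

With a 0.025° grid the true value lies within half a step, ±0.025°/2 = ±0.0125°, of the stored one.
N–S: 0.0125° × 111699 m/° = 1396.24 m.
Longitude error → 0.0125 × 111699 × cos 48.787° = 0.0125 × 111699 × 0.6589 ≈ 919.925 m.
The two errors are perpendicular, so the maximum displacement is √(1396.24² + 919.925²) ≈ 1672.05 m.

1672 metres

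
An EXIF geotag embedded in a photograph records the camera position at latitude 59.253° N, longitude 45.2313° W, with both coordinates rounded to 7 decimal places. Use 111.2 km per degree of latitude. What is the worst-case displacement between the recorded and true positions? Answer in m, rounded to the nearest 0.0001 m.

Rounding to 7 decimal places leaves each coordinate within ±5e-08° of the true value.
Latitude error → 5e-08 × 111200 = 0.00556 m along the meridian.
E–W at 59.253°: 5e-08° × 111200 × cos 59.253° = 5e-08 × 111200 × 0.5112 ≈ 0.00284254 m.
Worst case both components are at the extreme and orthogonal: √(0.00556² + 0.00284254²) ≈ 0.00624449 m.

0.0062 m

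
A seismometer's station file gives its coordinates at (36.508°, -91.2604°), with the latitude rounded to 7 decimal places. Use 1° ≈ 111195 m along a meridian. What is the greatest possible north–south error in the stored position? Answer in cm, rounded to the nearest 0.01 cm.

Rounding to 7 decimal places leaves the latitude within ±5e-08° of the true value.
So the N–S error is at most 5e-08 × 111195 = 0.00555975 m.
That is 0.00555975 m = 0.55597 cm.

0.56 cm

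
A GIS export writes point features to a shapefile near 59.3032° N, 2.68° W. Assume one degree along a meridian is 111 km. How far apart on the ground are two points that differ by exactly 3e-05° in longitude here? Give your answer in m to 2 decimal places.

One degree of longitude here spans 111000 × cos 59.3032° = 111000 × 0.5105 ≈ 56664.9 m; 3e-05° of that is 1.69995 m.

1.70 m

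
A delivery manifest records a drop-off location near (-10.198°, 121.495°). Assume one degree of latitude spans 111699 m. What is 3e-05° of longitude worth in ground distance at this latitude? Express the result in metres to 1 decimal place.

3e-05° of longitude at 10.198° is 3e-05 × 111699 × cos 10.198° ≈ 3e-05 × 109934 = 3.29803 m.

3.3 metres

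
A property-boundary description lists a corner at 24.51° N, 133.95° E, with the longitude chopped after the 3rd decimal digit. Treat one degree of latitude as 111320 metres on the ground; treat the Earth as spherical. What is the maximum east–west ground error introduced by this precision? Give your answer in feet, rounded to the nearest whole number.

Truncating at 3 decimal places can drop up to a full unit in the last place, so the longitude may be off by as much as 0.001°.
One degree of longitude at 24.51° is 111320 × cos 24.51° ≈ 111320 × 0.9099 = 101289 m.
So at most 0.001° × 101289 ≈ 101.289 m east–west.
In feet: 101.289 m ÷ 0.3048 ≈ 332.31 ft.

332 feet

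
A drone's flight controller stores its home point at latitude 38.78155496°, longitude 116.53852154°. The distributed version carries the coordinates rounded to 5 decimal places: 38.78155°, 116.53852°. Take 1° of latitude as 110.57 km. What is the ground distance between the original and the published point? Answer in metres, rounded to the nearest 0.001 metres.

Δlat = 38.78155496 − 38.78155 = +0.00000496°; Δlon = 116.53852154 − 116.53852 = +0.00000154°.
N–S: 0.00000496° × 110570 m/° = 0.548427 m.
East–west at this latitude: 0.00000154° × 110570 × cos 38.7816° ≈ 0.00000154 × 86193.7 = 0.132738 m.
Combined displacement = (0.548427² + 0.132738²)^½ ≈ 0.564262 m.

0.564 metres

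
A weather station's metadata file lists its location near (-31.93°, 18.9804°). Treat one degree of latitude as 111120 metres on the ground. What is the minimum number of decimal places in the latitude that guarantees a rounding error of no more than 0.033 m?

One degree of latitude covers 111120 m.
N decimal places → at most half a unit in the last place, 0.5 × 10⁻ᴺ° = 111120/2 × 10⁻ᴺ m.
Need 0.5 × 111120 × 10⁻ᴺ ≤ 0.033 → 10⁻ᴺ ≤ 5.940e-07, so N ≥ 6.23.
So 7 decimal places suffice (0.00556 m); 6 would allow up to 0.0556 m.

7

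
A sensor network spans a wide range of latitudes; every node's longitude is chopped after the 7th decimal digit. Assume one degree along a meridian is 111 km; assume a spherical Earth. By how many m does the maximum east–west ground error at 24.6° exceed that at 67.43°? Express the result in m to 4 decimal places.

Truncating at 7 decimal places can drop up to a full unit in the last place, so the longitude may be off by as much as 1e-07°.
Error at 24.6° = 1e-07° × 111000 × cos 24.6° ≈ 0.0111 × 0.9092 = 0.010093 m.
At 67.43°: 1e-07° × 111000 × cos 67.43° = 1e-07 × 111000 × 0.3838 ≈ 0.0042603 m.
So the lower-latitude error exceeds the higher by 0.010093 − 0.0042603 = 0.0058322 m.

0.0058 m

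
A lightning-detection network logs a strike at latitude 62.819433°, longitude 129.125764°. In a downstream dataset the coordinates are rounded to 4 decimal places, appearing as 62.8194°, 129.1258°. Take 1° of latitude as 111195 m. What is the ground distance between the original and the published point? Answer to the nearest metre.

4 metres

The latitude changed by +0.000033° and the longitude by -0.000036°.
N–S: 0.000033° × 111195 m/° = 3.66943 m.
East–west at this latitude: -0.000036° × 111195 × cos 62.8194° ≈ -0.000036 × 50793.5 = -1.82857 m.
Hypotenuse of the two orthogonal shifts: √(3.66943² + 1.82857²) = 4.09981 m.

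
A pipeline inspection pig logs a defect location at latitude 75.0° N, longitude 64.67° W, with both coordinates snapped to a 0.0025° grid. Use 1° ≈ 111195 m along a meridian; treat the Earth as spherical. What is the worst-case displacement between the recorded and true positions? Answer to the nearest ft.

471 ft

With a 0.0025° grid the true value lies within half a step, ±0.0025°/2 = ±0.00125°, of the stored one.
N–S: 0.00125° × 111195 m/° = 138.994 m.
E–W at 75°: 0.00125° × 111195 × cos 75° = 0.00125 × 111195 × 0.2588 ≈ 35.9742 m.
The two errors are perpendicular, so the maximum displacement is √(138.994² + 35.9742²) ≈ 143.574 m.
Converting: 143.574 m × 3.2808 ft/m ≈ 471.04 ft.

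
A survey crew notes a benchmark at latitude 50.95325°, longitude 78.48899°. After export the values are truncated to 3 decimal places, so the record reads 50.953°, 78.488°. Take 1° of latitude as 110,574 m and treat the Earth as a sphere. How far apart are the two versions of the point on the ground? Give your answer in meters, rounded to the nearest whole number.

74 meters

The latitude changed by +0.00025° and the longitude by +0.00099°.
N–S: 0.00025° × 110574 m/° = 27.6435 m.
E–W at 50.953°: 0.00099° × 110574 × cos 50.953° = 0.00099 × 110574 × 0.6300 ≈ 68.9604 m.
Combined displacement = (27.6435² + 68.9604²)^½ ≈ 74.2947 m.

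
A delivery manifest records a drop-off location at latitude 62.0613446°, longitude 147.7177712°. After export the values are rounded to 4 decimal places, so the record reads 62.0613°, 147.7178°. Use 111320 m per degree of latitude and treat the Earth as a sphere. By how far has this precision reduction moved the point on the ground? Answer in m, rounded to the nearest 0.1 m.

The latitude changed by +0.0000446° and the longitude by -0.0000288°.
North–south shift: 0.0000446 × 111320 = 4.96487 m.
East–west at this latitude: -0.0000288° × 111320 × cos 62.0613° ≈ -0.0000288 × 52156.4 = -1.5021 m.
Distance: √(4.96487² + 1.5021²) ≈ 5.18713 m.

5.2 m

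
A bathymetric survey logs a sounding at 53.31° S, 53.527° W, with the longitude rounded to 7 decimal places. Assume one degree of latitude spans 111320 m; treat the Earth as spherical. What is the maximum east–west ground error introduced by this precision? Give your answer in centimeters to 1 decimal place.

Rounding to 7 decimal places leaves the longitude within ±5e-08° of the true value.
At latitude 53.31° a degree of longitude spans 111320 m × cos 53.31° = 111320 × 0.5975 ≈ 66512.1 m.
So at most 5e-08° × 66512.1 ≈ 0.0033256 m east–west.
That is 0.0033256 m = 0.33256 cm.

0.3 centimeters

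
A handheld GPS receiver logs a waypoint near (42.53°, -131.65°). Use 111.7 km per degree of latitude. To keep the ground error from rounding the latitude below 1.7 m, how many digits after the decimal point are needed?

One degree of latitude covers 111700 m.
Rounding to N decimal places gives at most 0.5 × 10⁻ᴺ degrees of error, i.e. 0.5 × 10⁻ᴺ × 111700 m.
Setting 55850 × 10⁻ᴺ ≤ 1.7 gives 10ᴺ ≥ 3.285e+04, i.e. N ≥ 4.52.
At 4 places the error can reach 5.58 m, but 5 places keeps it to 0.558 m.

5 decimal places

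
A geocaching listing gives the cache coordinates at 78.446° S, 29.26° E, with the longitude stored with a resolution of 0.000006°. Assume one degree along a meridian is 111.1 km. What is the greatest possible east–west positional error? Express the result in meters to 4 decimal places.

0.0668 meters

With a 0.000006° grid the true value lies within half a step, ±0.000006°/2 = ±3e-06°, of the stored one.
At latitude 78.446° a degree of longitude spans 111100 m × cos 78.446° = 111100 × 0.2003 ≈ 22252.4 m.
Maximum E–W displacement: 3e-06 × 22252.4 = 0.0667571 m.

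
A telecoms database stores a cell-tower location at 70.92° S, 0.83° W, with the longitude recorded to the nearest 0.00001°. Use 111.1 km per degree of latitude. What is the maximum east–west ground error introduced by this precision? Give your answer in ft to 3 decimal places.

Rounding to 5 decimal places leaves the longitude within ±5e-06° of the true value.
One degree of longitude at 70.92° is 111100 × cos 70.92° ≈ 111100 × 0.3269 = 36317.3 m.
East–west error: 5e-06° × 36317.3 m/° ≈ 0.181586 m.
In feet: 0.181586 m ÷ 0.3048 ≈ 0.59576 ft.

0.596 ft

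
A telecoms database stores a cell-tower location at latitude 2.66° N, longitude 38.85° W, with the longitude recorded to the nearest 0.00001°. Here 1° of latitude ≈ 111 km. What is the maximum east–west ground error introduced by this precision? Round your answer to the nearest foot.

Rounding to 5 decimal places leaves the longitude within ±5e-06° of the true value.
Parallels shrink by cos φ, so at 2.66° a degree of longitude is 111000 × 0.9989 ≈ 110880 m.
So at most 5e-06° × 110880 ≈ 0.554402 m east–west.
In feet: 0.554402 m ÷ 0.3048 ≈ 1.8189 ft.

2 feet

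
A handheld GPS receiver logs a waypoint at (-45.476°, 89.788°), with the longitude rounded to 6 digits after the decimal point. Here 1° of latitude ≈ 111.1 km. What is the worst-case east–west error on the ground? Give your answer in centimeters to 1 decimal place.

Rounding to 6 decimal places leaves the longitude within ±5e-07° of the true value.
One degree of longitude at 45.476° is 111100 × cos 45.476° ≈ 111100 × 0.7012 = 77904.2 m.
So at most 5e-07° × 77904.2 ≈ 0.0389521 m east–west.
That is 0.0389521 m = 3.8952 cm.

3.9 centimeters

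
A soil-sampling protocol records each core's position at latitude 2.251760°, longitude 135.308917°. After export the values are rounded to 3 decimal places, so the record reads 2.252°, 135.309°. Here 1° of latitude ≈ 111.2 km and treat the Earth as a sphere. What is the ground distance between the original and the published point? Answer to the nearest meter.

28 meters

Δlat = 2.251760 − 2.252 = -0.000240°; Δlon = 135.308917 − 135.309 = -0.000083°.
N–S: -0.000240° × 111200 m/° = -26.688 m.
E–W at 2.252°: -0.000083° × 111200 × cos 2.252° = -0.000083 × 111200 × 0.9992 ≈ -9.22247 m.
Distance: √(26.688² + 9.22247²) ≈ 28.2366 m.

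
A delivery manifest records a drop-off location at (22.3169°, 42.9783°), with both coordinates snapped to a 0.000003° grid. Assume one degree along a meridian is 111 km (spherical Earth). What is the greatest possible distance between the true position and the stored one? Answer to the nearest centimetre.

23 centimetres

With a 0.000003° grid the true value lies within half a step, ±0.000003°/2 = ±1.5e-06°, of the stored one.
Latitude error → 1.5e-06 × 111000 = 0.1665 m along the meridian.
E–W at 22.3169°: 1.5e-06° × 111000 × cos 22.3169° = 1.5e-06 × 111000 × 0.9251 ≈ 0.154029 m.
Worst case both components are at the extreme and orthogonal: √(0.1665² + 0.154029²) ≈ 0.22682 m.
That is 0.22682 m = 22.682 cm.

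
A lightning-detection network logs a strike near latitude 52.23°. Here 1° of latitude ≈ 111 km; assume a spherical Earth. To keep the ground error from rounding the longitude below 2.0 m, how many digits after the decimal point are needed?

5 decimal places

At 52.23° one degree of longitude covers 111000 × cos 52.23° ≈ 111000 × 0.6125 ≈ 67986.8 m.
With N decimal places the half-ulp bound is 0.5·10⁻ᴺ°, or 0.5·10⁻ᴺ × 67986.8 m on the ground.
Setting 33993.4 × 10⁻ᴺ ≤ 2.0 gives 10ᴺ ≥ 1.7e+04, i.e. N ≥ 4.23.
So 5 decimal places suffice (0.34 m); 4 would allow up to 3.4 m.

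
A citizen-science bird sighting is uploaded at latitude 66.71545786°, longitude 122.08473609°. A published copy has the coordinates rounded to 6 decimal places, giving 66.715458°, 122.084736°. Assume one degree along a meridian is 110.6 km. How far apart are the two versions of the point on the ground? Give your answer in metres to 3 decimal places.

The latitude changed by -0.00000014° and the longitude by +0.00000009°.
N–S: -0.00000014° × 110600 m/° = -0.015484 m.
E–W at 66.7155°: 0.00000009° × 110600 × cos 66.7155° = 0.00000009 × 110600 × 0.3953 ≈ 0.00393479 m.
Combined displacement = (0.015484² + 0.00393479²)^½ ≈ 0.0159761 m.

0.016 metres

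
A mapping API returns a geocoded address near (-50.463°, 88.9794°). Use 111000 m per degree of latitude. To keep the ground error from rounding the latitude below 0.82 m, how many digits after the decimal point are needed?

5

One degree of latitude covers 111000 m.
With N decimal places the half-ulp bound is 0.5·10⁻ᴺ°, or 0.5·10⁻ᴺ × 111000 m on the ground.
Need 0.5 × 111000 × 10⁻ᴺ ≤ 0.82 → 10⁻ᴺ ≤ 1.477e-05, so N ≥ 4.83.
At 4 places the error can reach 5.55 m, but 5 places keeps it to 0.555 m.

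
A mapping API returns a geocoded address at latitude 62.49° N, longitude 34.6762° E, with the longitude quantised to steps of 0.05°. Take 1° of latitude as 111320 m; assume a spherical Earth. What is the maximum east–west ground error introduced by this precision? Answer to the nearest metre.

With a 0.05° grid the true value lies within half a step, ±0.05°/2 = ±0.025°, of the stored one.
Parallels shrink by cos φ, so at 62.49° a degree of longitude is 111320 × 0.4619 ≈ 51419.1 m.
Maximum E–W displacement: 0.025 × 51419.1 = 1285.48 m.

1285 metres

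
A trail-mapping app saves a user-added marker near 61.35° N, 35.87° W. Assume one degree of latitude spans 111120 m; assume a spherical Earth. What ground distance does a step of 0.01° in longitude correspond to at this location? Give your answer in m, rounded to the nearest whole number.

At 61.35° a degree of longitude is 111120 × cos 61.35° ≈ 53277.4 m, so 0.01° corresponds to 532.774 m.

533 m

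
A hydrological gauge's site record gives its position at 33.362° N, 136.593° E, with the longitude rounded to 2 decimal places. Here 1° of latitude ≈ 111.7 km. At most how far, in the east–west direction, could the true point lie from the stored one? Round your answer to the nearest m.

Rounding to 2 decimal places leaves the longitude within ±0.005° of the true value.
Parallels shrink by cos φ, so at 33.362° a degree of longitude is 111700 × 0.8352 ≈ 93293.3 m.
Maximum E–W displacement: 0.005 × 93293.3 = 466.466 m.

466 m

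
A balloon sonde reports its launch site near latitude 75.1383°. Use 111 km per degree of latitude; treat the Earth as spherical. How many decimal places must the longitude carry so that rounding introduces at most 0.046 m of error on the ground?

At 75.1383° one degree of longitude covers 111000 × cos 75.1383° ≈ 111000 × 0.2565 ≈ 28470 m.
Rounding to N decimal places gives at most 0.5 × 10⁻ᴺ degrees of error, i.e. 0.5 × 10⁻ᴺ × 28470 m.
Need 0.5 × 28470 × 10⁻ᴺ ≤ 0.046 → 10⁻ᴺ ≤ 3.231e-06, so N ≥ 5.49.
At 5 places the error can reach 0.142 m, but 6 places keeps it to 0.0142 m.

6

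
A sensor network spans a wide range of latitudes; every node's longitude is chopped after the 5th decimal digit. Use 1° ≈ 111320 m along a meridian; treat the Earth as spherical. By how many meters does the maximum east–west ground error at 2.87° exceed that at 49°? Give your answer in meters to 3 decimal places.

Truncating at 5 decimal places can drop up to a full unit in the last place, so the longitude may be off by as much as 1e-05°.
Error at 2.87° = 1e-05° × 111320 × cos 2.87° ≈ 1.1132 × 0.9987 = 1.1118 m.
At 49°: 1e-05° × 111320 × cos 49° = 1e-05 × 111320 × 0.6561 ≈ 0.73032 m.
Difference: 1.1118 − 0.73032 = 0.38148 m.

0.381 meters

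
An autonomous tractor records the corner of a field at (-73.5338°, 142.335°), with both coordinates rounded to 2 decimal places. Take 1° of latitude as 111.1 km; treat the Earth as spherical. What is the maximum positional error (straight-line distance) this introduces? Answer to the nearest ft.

1894 ft

Rounding to 2 decimal places leaves each coordinate within ±0.005° of the true value.
Latitude error → 0.005 × 111100 = 555.5 m along the meridian.
Longitude error → 0.005 × 111100 × cos 73.5338° = 0.005 × 111100 × 0.2834 ≈ 157.456 m.
Combining orthogonally: (555.5² + 157.456²)^½ ≈ 577.384 m.
In feet: 577.384 m ÷ 0.3048 ≈ 1894.3 ft.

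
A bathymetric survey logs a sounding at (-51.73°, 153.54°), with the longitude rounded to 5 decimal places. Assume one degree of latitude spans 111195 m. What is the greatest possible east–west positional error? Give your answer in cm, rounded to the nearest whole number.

Rounding to 5 decimal places leaves the longitude within ±5e-06° of the true value.
Parallels shrink by cos φ, so at 51.73° a degree of longitude is 111195 × 0.6194 ≈ 68870.6 m.
East–west error: 5e-06° × 68870.6 m/° ≈ 0.344353 m.
That is 0.344353 m = 34.435 cm.

34 cm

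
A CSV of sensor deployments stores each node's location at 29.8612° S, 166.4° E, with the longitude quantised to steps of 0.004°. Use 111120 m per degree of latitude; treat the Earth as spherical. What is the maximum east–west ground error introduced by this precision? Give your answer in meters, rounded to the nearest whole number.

With a 0.004° grid the true value lies within half a step, ±0.004°/2 = ±0.002°, of the stored one.
Parallels shrink by cos φ, so at 29.8612° a degree of longitude is 111120 × 0.8672 ≈ 96367.1 m.
Maximum E–W displacement: 0.002 × 96367.1 = 192.734 m.

193 meters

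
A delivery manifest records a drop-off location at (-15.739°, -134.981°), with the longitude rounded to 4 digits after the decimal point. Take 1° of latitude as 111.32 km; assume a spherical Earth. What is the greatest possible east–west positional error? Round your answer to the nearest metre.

5 metres

Rounding to 4 decimal places leaves the longitude within ±5e-05° of the true value.
At latitude 15.739° a degree of longitude spans 111320 m × cos 15.739° = 111320 × 0.9625 ≈ 107146 m.
East–west error: 5e-05° × 107146 m/° ≈ 5.35732 m.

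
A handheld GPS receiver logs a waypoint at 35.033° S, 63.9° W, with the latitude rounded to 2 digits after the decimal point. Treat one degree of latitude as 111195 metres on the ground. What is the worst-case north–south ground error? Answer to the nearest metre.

556 metres

Rounding to 2 decimal places leaves the latitude within ±0.005° of the true value.
North–south distance: 0.005° × 111195 m/° = 555.975 m.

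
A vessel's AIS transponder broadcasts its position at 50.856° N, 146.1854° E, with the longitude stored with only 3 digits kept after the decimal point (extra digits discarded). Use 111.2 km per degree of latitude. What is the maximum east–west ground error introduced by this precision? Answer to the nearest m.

Truncating at 3 decimal places can drop up to a full unit in the last place, so the longitude may be off by as much as 0.001°.
One degree of longitude at 50.856° is 111200 × cos 50.856° ≈ 111200 × 0.6313 = 70197.4 m.
Maximum E–W displacement: 0.001 × 70197.4 = 70.1974 m.

70 m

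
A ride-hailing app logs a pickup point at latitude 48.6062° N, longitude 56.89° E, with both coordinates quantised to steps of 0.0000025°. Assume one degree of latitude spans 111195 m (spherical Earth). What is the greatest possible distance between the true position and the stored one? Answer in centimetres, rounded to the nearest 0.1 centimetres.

With a 0.0000025° grid the true value lies within half a step, ±0.0000025°/2 = ±1.25e-06°, of the stored one.
N–S: 1.25e-06° × 111195 m/° = 0.138994 m.
East–west component at 48.6062°: 1.25e-06° × 111195 × cos 48.6062° ≈ 1.25e-06 × 73525.5 ≈ 0.0919069 m.
Combining orthogonally: (0.138994² + 0.0919069²)^½ ≈ 0.166632 m.
That is 0.166632 m = 16.663 cm.

16.7 centimetres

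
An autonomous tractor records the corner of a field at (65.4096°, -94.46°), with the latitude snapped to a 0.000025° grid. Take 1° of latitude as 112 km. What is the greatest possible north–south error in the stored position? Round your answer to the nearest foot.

With a 0.000025° grid the true value lies within half a step, ±0.000025°/2 = ±1.25e-05°, of the stored one.
North–south distance: 1.25e-05° × 112000 m/° = 1.4 m.
Converting: 1.4 m × 3.2808 ft/m ≈ 4.5932 ft.

5 feet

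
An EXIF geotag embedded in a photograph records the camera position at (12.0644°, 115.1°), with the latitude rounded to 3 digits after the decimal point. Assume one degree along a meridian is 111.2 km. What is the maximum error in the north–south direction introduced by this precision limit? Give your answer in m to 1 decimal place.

55.6 m

Rounding to 3 decimal places leaves the latitude within ±0.0005° of the true value.
North–south distance: 0.0005° × 111200 m/° = 55.6 m.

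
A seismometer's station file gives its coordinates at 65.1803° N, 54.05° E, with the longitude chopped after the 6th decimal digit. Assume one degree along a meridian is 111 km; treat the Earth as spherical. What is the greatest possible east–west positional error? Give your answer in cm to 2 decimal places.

4.66 cm

Truncating at 6 decimal places can drop up to a full unit in the last place, so the longitude may be off by as much as 1e-06°.
One degree of longitude at 65.1803° is 111000 × cos 65.1803° ≈ 111000 × 0.4198 = 46593.8 m.
Maximum E–W displacement: 1e-06 × 46593.8 = 0.0465938 m.
That is 0.0465938 m = 4.6594 cm.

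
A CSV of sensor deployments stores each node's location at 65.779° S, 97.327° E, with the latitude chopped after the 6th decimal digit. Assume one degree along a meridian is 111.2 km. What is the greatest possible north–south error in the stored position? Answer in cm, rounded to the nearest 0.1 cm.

Truncating at 6 decimal places can drop up to a full unit in the last place, so the latitude may be off by as much as 1e-06°.
North–south distance: 1e-06° × 111200 m/° = 0.1112 m.
That is 0.1112 m = 11.12 cm.

11.1 cm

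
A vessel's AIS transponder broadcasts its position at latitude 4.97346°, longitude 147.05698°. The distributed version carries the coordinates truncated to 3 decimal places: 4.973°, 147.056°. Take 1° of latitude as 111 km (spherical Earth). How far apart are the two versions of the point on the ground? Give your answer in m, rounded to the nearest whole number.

The latitude changed by +0.00046° and the longitude by +0.00098°.
N–S: 0.00046° × 111000 m/° = 51.06 m.
East–west at this latitude: 0.00098° × 111000 × cos 4.973° ≈ 0.00098 × 110582 = 108.371 m.
Distance: √(51.06² + 108.371²) ≈ 119.797 m.

120 m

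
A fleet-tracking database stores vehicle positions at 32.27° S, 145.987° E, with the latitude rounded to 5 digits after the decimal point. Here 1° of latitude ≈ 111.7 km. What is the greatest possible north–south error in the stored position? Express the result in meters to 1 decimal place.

0.6 meters

Rounding to 5 decimal places leaves the latitude within ±5e-06° of the true value.
North–south distance: 5e-06° × 111700 m/° = 0.5585 m.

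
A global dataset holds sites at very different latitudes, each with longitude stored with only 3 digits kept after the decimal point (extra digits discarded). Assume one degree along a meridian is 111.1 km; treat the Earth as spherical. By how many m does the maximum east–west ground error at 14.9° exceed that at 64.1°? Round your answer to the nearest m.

Truncating at 3 decimal places can drop up to a full unit in the last place, so the longitude may be off by as much as 0.001°.
Error at 14.9° = 0.001° × 111100 × cos 14.9° ≈ 111.1 × 0.9664 = 107.36 m.
Error at 64.1° = 0.001° × 111100 × cos 64.1° ≈ 111.1 × 0.4368 = 48.529 m.
So the lower-latitude error exceeds the higher by 107.36 − 48.529 = 58.836 m.

59 m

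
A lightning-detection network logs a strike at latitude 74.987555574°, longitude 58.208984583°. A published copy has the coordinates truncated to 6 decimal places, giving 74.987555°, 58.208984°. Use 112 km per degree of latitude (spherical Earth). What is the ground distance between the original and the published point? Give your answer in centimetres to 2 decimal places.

6.65 centimetres

The latitude changed by +0.000000574° and the longitude by +0.000000583°.
N–S: 0.000000574° × 112000 m/° = 0.064288 m.
E–W at 74.9876°: 0.000000583° × 112000 × cos 74.9876° = 0.000000583 × 112000 × 0.2590 ≈ 0.0169135 m.
Distance: √(0.064288² + 0.0169135²) ≈ 0.0664757 m.
That is 0.0664757 m = 6.6476 cm.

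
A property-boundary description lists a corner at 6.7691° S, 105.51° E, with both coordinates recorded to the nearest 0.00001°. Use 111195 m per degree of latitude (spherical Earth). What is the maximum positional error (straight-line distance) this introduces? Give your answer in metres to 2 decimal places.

0.78 metres

Rounding to 5 decimal places leaves each coordinate within ±5e-06° of the true value.
Latitude error → 5e-06 × 111195 = 0.555975 m along the meridian.
Longitude error → 5e-06 × 111195 × cos 6.7691° = 5e-06 × 111195 × 0.9930 ≈ 0.552099 m.
The two errors are perpendicular, so the maximum displacement is √(0.555975² + 0.552099²) ≈ 0.783532 m.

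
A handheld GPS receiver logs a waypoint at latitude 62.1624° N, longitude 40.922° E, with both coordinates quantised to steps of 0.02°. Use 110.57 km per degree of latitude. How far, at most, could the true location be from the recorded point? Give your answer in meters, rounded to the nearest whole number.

With a 0.02° grid the true value lies within half a step, ±0.02°/2 = ±0.01°, of the stored one.
North–south component: 0.01° × 110570 = 1105.7 m.
East–west component at 62.1624°: 0.01° × 110570 × cos 62.1624° ≈ 0.01 × 51632.5 ≈ 516.325 m.
Combining orthogonally: (1105.7² + 516.325²)^½ ≈ 1220.31 m.

1220 meters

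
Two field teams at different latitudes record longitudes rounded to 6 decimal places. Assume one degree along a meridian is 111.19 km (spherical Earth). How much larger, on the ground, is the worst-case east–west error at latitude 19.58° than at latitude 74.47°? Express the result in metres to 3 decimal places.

Rounding to 6 decimal places leaves the longitude within ±5e-07° of the true value.
Error at 19.58° = 5e-07° × 111190 × cos 19.58° ≈ 0.055595 × 0.9422 = 0.05238 m.
At 74.47°: 5e-07° × 111190 × cos 74.47° = 5e-07 × 111190 × 0.2677 ≈ 0.014885 m.
So the lower-latitude error exceeds the higher by 0.05238 − 0.014885 = 0.037495 m.

0.037 metres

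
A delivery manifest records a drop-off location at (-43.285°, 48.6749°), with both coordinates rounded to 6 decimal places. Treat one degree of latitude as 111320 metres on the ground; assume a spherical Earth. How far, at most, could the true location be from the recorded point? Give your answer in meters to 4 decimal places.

Rounding to 6 decimal places leaves each coordinate within ±5e-07° of the true value.
N–S: 5e-07° × 111320 m/° = 0.05566 m.
E–W at 43.285°: 5e-07° × 111320 × cos 43.285° = 5e-07 × 111320 × 0.7280 ≈ 0.0405178 m.
Worst case both components are at the extreme and orthogonal: √(0.05566² + 0.0405178²) ≈ 0.0688457 m.

0.0688 meters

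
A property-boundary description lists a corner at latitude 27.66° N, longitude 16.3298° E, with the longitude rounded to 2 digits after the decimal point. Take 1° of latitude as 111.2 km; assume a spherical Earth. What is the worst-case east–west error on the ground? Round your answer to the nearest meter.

Rounding to 2 decimal places leaves the longitude within ±0.005° of the true value.
At latitude 27.66° a degree of longitude spans 111200 m × cos 27.66° = 111200 × 0.8857 ≈ 98491.8 m.
East–west error: 0.005° × 98491.8 m/° ≈ 492.459 m.

492 meters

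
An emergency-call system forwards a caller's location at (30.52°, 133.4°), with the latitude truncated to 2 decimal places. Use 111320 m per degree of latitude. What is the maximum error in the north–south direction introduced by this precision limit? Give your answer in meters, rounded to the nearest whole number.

1113 meters

Truncating at 2 decimal places can drop up to a full unit in the last place, so the latitude may be off by as much as 0.01°.
Along the meridian that is 0.01° × 111320 m/° = 1113.2 m.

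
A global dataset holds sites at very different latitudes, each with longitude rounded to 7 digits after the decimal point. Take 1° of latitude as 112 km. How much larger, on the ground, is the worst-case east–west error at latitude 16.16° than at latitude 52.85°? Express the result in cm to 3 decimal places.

Rounding to 7 decimal places leaves the longitude within ±5e-08° of the true value.
At 16.16°: 5e-08° × 112000 × cos 16.16° = 5e-08 × 112000 × 0.9605 ≈ 0.0053787 m.
At 52.85°: 5e-08° × 112000 × cos 52.85° = 5e-08 × 112000 × 0.6039 ≈ 0.0033819 m.
So the lower-latitude error exceeds the higher by 0.0053787 − 0.0033819 = 0.0019969 m.
That is 0.00199687 m = 0.19969 cm.

0.200 cm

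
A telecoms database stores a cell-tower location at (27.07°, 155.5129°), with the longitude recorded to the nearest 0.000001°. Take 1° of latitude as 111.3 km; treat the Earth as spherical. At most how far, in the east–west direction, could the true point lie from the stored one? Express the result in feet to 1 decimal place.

0.2 feet

Rounding to 6 decimal places leaves the longitude within ±5e-07° of the true value.
Parallels shrink by cos φ, so at 27.07° a degree of longitude is 111300 × 0.8905 ≈ 99107.2 m.
So at most 5e-07° × 99107.2 ≈ 0.0495536 m east–west.
In feet: 0.0495536 m ÷ 0.3048 ≈ 0.16258 ft.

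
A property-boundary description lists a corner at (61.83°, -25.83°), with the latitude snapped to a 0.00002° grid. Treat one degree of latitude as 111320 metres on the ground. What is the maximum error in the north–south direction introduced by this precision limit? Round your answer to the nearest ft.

4 ft

With a 0.00002° grid the true value lies within half a step, ±0.00002°/2 = ±1e-05°, of the stored one.
So the N–S error is at most 1e-05 × 111320 = 1.1132 m.
Converting: 1.1132 m × 3.2808 ft/m ≈ 3.6522 ft.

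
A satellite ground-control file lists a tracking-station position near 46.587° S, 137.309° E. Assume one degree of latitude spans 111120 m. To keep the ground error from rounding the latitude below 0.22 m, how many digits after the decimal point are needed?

6 decimal places

One degree of latitude covers 111120 m.
N decimal places → at most half a unit in the last place, 0.5 × 10⁻ᴺ° = 111120/2 × 10⁻ᴺ m.
Need 0.5 × 111120 × 10⁻ᴺ ≤ 0.22 → 10⁻ᴺ ≤ 3.960e-06, so N ≥ 5.40.
N = 5 would give 0.556 m (too coarse); N = 6 gives 0.0556 m ≤ 0.22 m.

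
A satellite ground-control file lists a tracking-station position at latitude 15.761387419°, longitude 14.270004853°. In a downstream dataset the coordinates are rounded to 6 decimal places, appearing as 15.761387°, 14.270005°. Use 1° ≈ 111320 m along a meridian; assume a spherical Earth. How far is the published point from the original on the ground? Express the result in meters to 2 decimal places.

0.05 meters

Δlat = 15.761387419 − 15.761387 = +0.000000419°; Δlon = 14.270004853 − 14.270005 = -0.000000147°.
N–S: 0.000000419° × 111320 m/° = 0.0466431 m.
East–west at this latitude: -0.000000147° × 111320 × cos 15.7614° ≈ -0.000000147 × 107135 = -0.0157488 m.
Distance: √(0.0466431² + 0.0157488²) ≈ 0.0492301 m.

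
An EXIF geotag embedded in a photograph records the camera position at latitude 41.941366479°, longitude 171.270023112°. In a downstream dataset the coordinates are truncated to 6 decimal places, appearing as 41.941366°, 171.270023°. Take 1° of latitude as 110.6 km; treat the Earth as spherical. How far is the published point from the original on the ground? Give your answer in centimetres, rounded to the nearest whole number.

The latitude changed by +0.000000479° and the longitude by +0.000000112°.
N–S: 0.000000479° × 110600 m/° = 0.0529774 m.
E–W at 41.9414°: 0.000000112° × 110600 × cos 41.9414° = 0.000000112 × 110600 × 0.7438 ≈ 0.00921396 m.
Distance: √(0.0529774² + 0.00921396²) ≈ 0.0537727 m.
That is 0.0537727 m = 5.3773 cm.

5 centimetres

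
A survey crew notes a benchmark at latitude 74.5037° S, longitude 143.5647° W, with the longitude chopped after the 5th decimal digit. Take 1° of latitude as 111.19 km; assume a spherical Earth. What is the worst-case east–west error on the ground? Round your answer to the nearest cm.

30 cm

Truncating at 5 decimal places can drop up to a full unit in the last place, so the longitude may be off by as much as 1e-05°.
Parallels shrink by cos φ, so at 74.5037° a degree of longitude is 111190 × 0.2672 ≈ 29707.3 m.
So at most 1e-05° × 29707.3 ≈ 0.297073 m east–west.
That is 0.297073 m = 29.707 cm.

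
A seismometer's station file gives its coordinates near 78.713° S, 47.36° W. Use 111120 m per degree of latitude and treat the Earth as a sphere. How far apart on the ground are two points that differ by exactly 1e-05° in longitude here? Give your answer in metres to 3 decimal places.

1e-05° of longitude at 78.713° is 1e-05 × 111120 × cos 78.713° ≈ 1e-05 × 21748.8 = 0.217488 m.

0.217 metres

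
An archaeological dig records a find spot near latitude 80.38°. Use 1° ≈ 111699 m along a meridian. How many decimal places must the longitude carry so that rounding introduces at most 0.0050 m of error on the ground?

7 decimal places

At 80.38° one degree of longitude covers 111699 × cos 80.38° ≈ 111699 × 0.1671 ≈ 18666.3 m.
With N decimal places the half-ulp bound is 0.5·10⁻ᴺ°, or 0.5·10⁻ᴺ × 18666.3 m on the ground.
Need 0.5 × 18666.3 × 10⁻ᴺ ≤ 0.0050 → 10⁻ᴺ ≤ 5.357e-07, so N ≥ 6.27.
At 6 places the error can reach 0.00933 m, but 7 places keeps it to 0.000933 m.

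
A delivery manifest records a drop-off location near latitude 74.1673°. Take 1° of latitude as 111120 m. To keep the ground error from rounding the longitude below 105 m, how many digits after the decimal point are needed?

3

At 74.1673° one degree of longitude covers 111120 × cos 74.1673° ≈ 111120 × 0.2728 ≈ 30316.8 m.
With N decimal places the half-ulp bound is 0.5·10⁻ᴺ°, or 0.5·10⁻ᴺ × 30316.8 m on the ground.
Setting 15158.4 × 10⁻ᴺ ≤ 105 gives 10ᴺ ≥ 144.4, i.e. N ≥ 2.16.
N = 2 would give 152 m (too coarse); N = 3 gives 15.2 m ≤ 105 m.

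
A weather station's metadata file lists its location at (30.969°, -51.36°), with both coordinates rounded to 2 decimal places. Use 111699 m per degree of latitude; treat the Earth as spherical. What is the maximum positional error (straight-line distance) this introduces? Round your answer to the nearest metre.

Rounding to 2 decimal places leaves each coordinate within ±0.005° of the true value.
Latitude error → 0.005 × 111699 = 558.495 m along the meridian.
Longitude error → 0.005 × 111699 × cos 30.969° = 0.005 × 111699 × 0.8574 ≈ 478.879 m.
Worst case both components are at the extreme and orthogonal: √(558.495² + 478.879²) ≈ 735.691 m.

736 metres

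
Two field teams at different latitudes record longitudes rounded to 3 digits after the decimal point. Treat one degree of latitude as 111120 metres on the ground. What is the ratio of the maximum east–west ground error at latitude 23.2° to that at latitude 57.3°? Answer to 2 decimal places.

1.70

Rounding to 3 decimal places leaves the longitude within ±0.0005° of the true value.
At 23.2°: 0.0005° × 111120 × cos 23.2° = 0.0005 × 111120 × 0.9191 ≈ 51.067 m.
At 57.3°: 0.0005° × 111120 × cos 57.3° = 0.0005 × 111120 × 0.5402 ≈ 30.016 m.
Ratio: 51.067 / 30.016 = cos 23.2° / cos 57.3° ≈ 1.7013.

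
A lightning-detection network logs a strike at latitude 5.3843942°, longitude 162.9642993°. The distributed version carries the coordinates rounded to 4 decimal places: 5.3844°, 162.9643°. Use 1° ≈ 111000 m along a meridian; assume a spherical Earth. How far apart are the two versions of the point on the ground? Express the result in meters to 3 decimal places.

0.648 meters

The latitude changed by -0.0000058° and the longitude by -0.0000007°.
North–south shift: -0.0000058 × 111000 = -0.6438 m.
East–west at this latitude: -0.0000007° × 111000 × cos 5.3844° ≈ -0.0000007 × 110510 = -0.0773572 m.
Combined displacement = (0.6438² + 0.0773572²)^½ ≈ 0.648431 m.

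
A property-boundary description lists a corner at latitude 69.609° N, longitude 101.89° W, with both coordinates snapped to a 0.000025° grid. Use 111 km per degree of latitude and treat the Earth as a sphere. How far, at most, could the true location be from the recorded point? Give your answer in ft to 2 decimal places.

4.82 ft

With a 0.000025° grid the true value lies within half a step, ±0.000025°/2 = ±1.25e-05°, of the stored one.
Latitude error → 1.25e-05 × 111000 = 1.3875 m along the meridian.
East–west component at 69.609°: 1.25e-05° × 111000 × cos 69.609° ≈ 1.25e-05 × 38675.2 ≈ 0.483439 m.
The two errors are perpendicular, so the maximum displacement is √(1.3875² + 0.483439²) ≈ 1.46931 m.
Converting: 1.46931 m × 3.2808 ft/m ≈ 4.8206 ft.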